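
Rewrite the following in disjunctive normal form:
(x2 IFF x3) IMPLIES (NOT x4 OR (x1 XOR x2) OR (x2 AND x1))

(x2 IFF x3) IMPLIES (NOT x4 OR (x1 XOR x2) OR (x2 AND x1))
≡ NOT (x2 IFF x3) OR NOT x4 OR (x1 XOR x2) OR (x2 AND x1)
≡ NOT ((x2 IMPLIES x3) AND (x3 IMPLIES x2)) OR NOT x4 OR (x1 XOR x2) OR (x2 AND x1)
≡ NOT ((NOT x2 OR x3) AND (x3 IMPLIES x2)) OR NOT x4 OR (x1 XOR x2) OR (x2 AND x1)
≡ NOT ((NOT x2 OR x3) AND (NOT x3 OR x2)) OR NOT x4 OR (x1 XOR x2) OR (x2 AND x1)
≡ NOT ((NOT x2 OR x3) AND (NOT x3 OR x2)) OR NOT x4 OR (x1 AND NOT x2) OR (NOT x1 AND x2) OR (x2 AND x1)
≡ NOT (NOT x2 OR x3) OR NOT (NOT x3 OR x2) OR NOT x4 OR (x1 AND NOT x2) OR (NOT x1 AND x2) OR (x2 AND x1)
≡ (NOT NOT x2 AND NOT x3) OR NOT (NOT x3 OR x2) OR NOT x4 OR (x1 AND NOT x2) OR (NOT x1 AND x2) OR (x2 AND x1)
≡ (x2 AND NOT x3) OR NOT (NOT x3 OR x2) OR NOT x4 OR (x1 AND NOT x2) OR (NOT x1 AND x2) OR (x2 AND x1)
≡ (x2 AND NOT x3) OR (NOT NOT x3 AND NOT x2) OR NOT x4 OR (x1 AND NOT x2) OR (NOT x1 AND x2) OR (x2 AND x1)
≡ (x2 AND NOT x3) OR (x3 AND NOT x2) OR NOT x4 OR (x1 AND NOT x2) OR (NOT x1 AND x2) OR (x2 AND x1)

(x2 AND NOT x3) OR (x3 AND NOT x2) OR NOT x4 OR (x1 AND NOT x2) OR (NOT x1 AND x2) OR (x2 AND x1)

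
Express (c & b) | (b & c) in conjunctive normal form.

c & b

(c & b) | (b & c)
= (c | b) & (c | c) & (b | b) & (b | c)
= c & b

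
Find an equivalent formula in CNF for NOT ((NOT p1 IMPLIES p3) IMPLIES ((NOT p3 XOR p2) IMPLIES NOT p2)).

NOT ((NOT p1 IMPLIES p3) IMPLIES ((NOT p3 XOR p2) IMPLIES NOT p2))
≡ NOT (NOT (NOT p1 IMPLIES p3) OR ((NOT p3 XOR p2) IMPLIES NOT p2))   [eliminate IMPLIES]
≡ NOT (NOT (NOT NOT p1 OR p3) OR ((NOT p3 XOR p2) IMPLIES NOT p2))   [eliminate IMPLIES]
≡ NOT (NOT (NOT NOT p1 OR p3) OR NOT (NOT p3 XOR p2) OR NOT p2)   [eliminate IMPLIES]
≡ NOT (NOT (NOT NOT p1 OR p3) OR NOT ((NOT p3 OR p2) AND NOT (NOT p3 AND p2)) OR NOT p2)   [expand XOR]
≡ NOT NOT (NOT NOT p1 OR p3) AND NOT NOT ((NOT p3 OR p2) AND NOT (NOT p3 AND p2)) AND NOT NOT p2   [De Morgan]
≡ (NOT NOT p1 OR p3) AND NOT NOT ((NOT p3 OR p2) AND NOT (NOT p3 AND p2)) AND NOT NOT p2   [double negation]
≡ (p1 OR p3) AND NOT NOT ((NOT p3 OR p2) AND NOT (NOT p3 AND p2)) AND NOT NOT p2   [double negation]
≡ (p1 OR p3) AND (NOT p3 OR p2) AND NOT (NOT p3 AND p2) AND NOT NOT p2   [double negation]
≡ (p1 OR p3) AND (NOT p3 OR p2) AND (NOT NOT p3 OR NOT p2) AND NOT NOT p2   [De Morgan]
≡ (p1 OR p3) AND (NOT p3 OR p2) AND (p3 OR NOT p2) AND NOT NOT p2   [double negation]
≡ (p1 OR p3) AND (NOT p3 OR p2) AND (p3 OR NOT p2) AND p2   [double negation]
≡ (p1 OR p3) AND (p3 OR NOT p2) AND p2   [simplify]

(p1 OR p3) AND (p3 OR NOT p2) AND p2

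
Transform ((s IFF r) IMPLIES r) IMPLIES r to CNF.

((s IFF r) IMPLIES r) IMPLIES r
⇔ NOT ((s IFF r) IMPLIES r) OR r
⇔ NOT (NOT (s IFF r) OR r) OR r
⇔ NOT (NOT ((s IMPLIES r) AND (r IMPLIES s)) OR r) OR r
⇔ NOT (NOT ((NOT s OR r) AND (r IMPLIES s)) OR r) OR r
⇔ NOT (NOT ((NOT s OR r) AND (NOT r OR s)) OR r) OR r
⇔ (NOT NOT ((NOT s OR r) AND (NOT r OR s)) AND NOT r) OR r
⇔ ((NOT s OR r) AND (NOT r OR s) AND NOT r) OR r
⇔ (NOT s OR r OR r) AND (NOT r OR s OR r) AND (NOT r OR r)
⇔ NOT s OR r

NOT s OR r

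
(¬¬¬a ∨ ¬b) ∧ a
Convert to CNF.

(¬a ∨ ¬b) ∧ a

(¬¬¬a ∨ ¬b) ∧ a
= (¬a ∨ ¬b) ∧ a   [double negation]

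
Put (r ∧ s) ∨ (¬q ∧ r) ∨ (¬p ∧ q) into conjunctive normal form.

(r ∧ s) ∨ (¬q ∧ r) ∨ (¬p ∧ q)
≡ (r ∨ ¬q ∨ ¬p) ∧ (r ∨ ¬q ∨ q) ∧ (r ∨ r ∨ ¬p) ∧ (r ∨ r ∨ q) ∧ (s ∨ ¬q ∨ ¬p) ∧ (s ∨ ¬q ∨ q) ∧ (s ∨ r ∨ ¬p) ∧ (s ∨ r ∨ q)   [distribute ∨ over ∧]
≡ (r ∨ ¬p) ∧ (r ∨ q) ∧ (s ∨ ¬q ∨ ¬p)   [simplify]

(r ∨ ¬p) ∧ (r ∨ q) ∧ (s ∨ ¬q ∨ ¬p)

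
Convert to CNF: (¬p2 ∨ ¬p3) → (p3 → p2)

p2 ∨ ¬p3

(¬p2 ∨ ¬p3) → (p3 → p2)
⇔ ¬(¬p2 ∨ ¬p3) ∨ (p3 → p2)
⇔ ¬(¬p2 ∨ ¬p3) ∨ ¬p3 ∨ p2
⇔ (¬¬p2 ∧ ¬¬p3) ∨ ¬p3 ∨ p2
⇔ (p2 ∧ ¬¬p3) ∨ ¬p3 ∨ p2
⇔ (p2 ∧ p3) ∨ ¬p3 ∨ p2
⇔ (p2 ∨ ¬p3 ∨ p2) ∧ (p3 ∨ ¬p3 ∨ p2)
⇔ p2 ∨ ¬p3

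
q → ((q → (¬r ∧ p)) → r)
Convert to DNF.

q → ((q → (¬r ∧ p)) → r)
⇔ ¬q ∨ ((q → (¬r ∧ p)) → r)   — eliminate →
⇔ ¬q ∨ ¬(q → (¬r ∧ p)) ∨ r   — eliminate →
⇔ ¬q ∨ ¬(¬q ∨ (¬r ∧ p)) ∨ r   — eliminate →
⇔ ¬q ∨ (¬¬q ∧ ¬(¬r ∧ p)) ∨ r   — De Morgan
⇔ ¬q ∨ (q ∧ ¬(¬r ∧ p)) ∨ r   — double negation
⇔ ¬q ∨ (q ∧ (¬¬r ∨ ¬p)) ∨ r   — De Morgan
⇔ ¬q ∨ (q ∧ (r ∨ ¬p)) ∨ r   — double negation
⇔ ¬q ∨ (q ∧ r) ∨ (q ∧ ¬p) ∨ r   — distribute ∧ over ∨
⇔ ¬q ∨ (q ∧ ¬p) ∨ r   — simplify

¬q ∨ (q ∧ ¬p) ∨ r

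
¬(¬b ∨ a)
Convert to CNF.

b ∧ ¬a

¬(¬b ∨ a)
≡ ¬¬b ∧ ¬a
≡ b ∧ ¬a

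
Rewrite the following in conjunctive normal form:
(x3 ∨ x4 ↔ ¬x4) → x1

(x3 ∨ x4 ↔ ¬x4) → x1
= ¬(x3 ∨ x4 ↔ ¬x4) ∨ x1   [eliminate →]
= ¬((x3 ∨ x4 → ¬x4) ∧ (¬x4 → x3 ∨ x4)) ∨ x1   [eliminate ↔]
= ¬((¬(x3 ∨ x4) ∨ ¬x4) ∧ (¬x4 → x3 ∨ x4)) ∨ x1   [eliminate →]
= ¬((¬(x3 ∨ x4) ∨ ¬x4) ∧ (¬¬x4 ∨ x3 ∨ x4)) ∨ x1   [eliminate →]
= ¬(¬(x3 ∨ x4) ∨ ¬x4) ∨ ¬(¬¬x4 ∨ x3 ∨ x4) ∨ x1   [De Morgan]
= ¬¬(x3 ∨ x4) ∧ ¬¬x4 ∨ ¬(¬¬x4 ∨ x3 ∨ x4) ∨ x1   [De Morgan]
= (x3 ∨ x4) ∧ ¬¬x4 ∨ ¬(¬¬x4 ∨ x3 ∨ x4) ∨ x1   [double negation]
= (x3 ∨ x4) ∧ x4 ∨ ¬(¬¬x4 ∨ x3 ∨ x4) ∨ x1   [double negation]
= (x3 ∨ x4) ∧ x4 ∨ ¬¬¬x4 ∧ ¬x3 ∧ ¬x4 ∨ x1   [De Morgan]
= (x3 ∨ x4) ∧ x4 ∨ ¬x4 ∧ ¬x3 ∧ ¬x4 ∨ x1   [double negation]
= (x3 ∨ x4 ∨ ¬x4 ∨ x1) ∧ (x3 ∨ x4 ∨ ¬x3 ∨ x1) ∧ (x3 ∨ x4 ∨ ¬x4 ∨ x1) ∧ (x4 ∨ ¬x4 ∨ x1) ∧ (x4 ∨ ¬x3 ∨ x1) ∧ (x4 ∨ ¬x4 ∨ x1)   [distribute ∨ over ∧]
= x4 ∨ ¬x3 ∨ x1   [simplify]

x4 ∨ ¬x3 ∨ x1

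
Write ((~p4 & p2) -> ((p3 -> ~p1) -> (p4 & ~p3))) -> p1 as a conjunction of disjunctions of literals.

(~p4 | p1) & (p2 | p1)

((~p4 & p2) -> ((p3 -> ~p1) -> (p4 & ~p3))) -> p1
⇔ ~((~p4 & p2) -> ((p3 -> ~p1) -> (p4 & ~p3))) | p1   [eliminate ->]
⇔ ~(~(~p4 & p2) | ((p3 -> ~p1) -> (p4 & ~p3))) | p1   [eliminate ->]
⇔ ~(~(~p4 & p2) | ~(p3 -> ~p1) | (p4 & ~p3)) | p1   [eliminate ->]
⇔ ~(~(~p4 & p2) | ~(~p3 | ~p1) | (p4 & ~p3)) | p1   [eliminate ->]
⇔ (~~(~p4 & p2) & ~~(~p3 | ~p1) & ~(p4 & ~p3)) | p1   [De Morgan]
⇔ (~p4 & p2 & ~~(~p3 | ~p1) & ~(p4 & ~p3)) | p1   [double negation]
⇔ (~p4 & p2 & (~p3 | ~p1) & ~(p4 & ~p3)) | p1   [double negation]
⇔ (~p4 & p2 & (~p3 | ~p1) & (~p4 | ~~p3)) | p1   [De Morgan]
⇔ (~p4 & p2 & (~p3 | ~p1) & (~p4 | p3)) | p1   [double negation]
⇔ (~p4 | p1) & (p2 | p1) & (~p3 | ~p1 | p1) & (~p4 | p3 | p1)   [distribute | over &]
⇔ (~p4 | p1) & (p2 | p1)   [simplify]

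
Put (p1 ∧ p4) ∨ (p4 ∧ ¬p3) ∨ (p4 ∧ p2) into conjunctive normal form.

(p1 ∧ p4) ∨ (p4 ∧ ¬p3) ∨ (p4 ∧ p2)
≡ (p1 ∨ p4 ∨ p4) ∧ (p1 ∨ p4 ∨ p2) ∧ (p1 ∨ ¬p3 ∨ p4) ∧ (p1 ∨ ¬p3 ∨ p2) ∧ (p4 ∨ p4 ∨ p4) ∧ (p4 ∨ p4 ∨ p2) ∧ (p4 ∨ ¬p3 ∨ p4) ∧ (p4 ∨ ¬p3 ∨ p2)   [distribute ∨ over ∧]
≡ (p1 ∨ ¬p3 ∨ p2) ∧ p4   [simplify]

(p1 ∨ ¬p3 ∨ p2) ∧ p4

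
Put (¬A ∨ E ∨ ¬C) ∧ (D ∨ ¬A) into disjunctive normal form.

(¬A ∨ E ∨ ¬C) ∧ (D ∨ ¬A)
≡ (¬A ∧ D) ∨ (¬A ∧ ¬A) ∨ (E ∧ D) ∨ (E ∧ ¬A) ∨ (¬C ∧ D) ∨ (¬C ∧ ¬A)
≡ ¬A ∨ (E ∧ D) ∨ (¬C ∧ D)

¬A ∨ (E ∧ D) ∨ (¬C ∧ D)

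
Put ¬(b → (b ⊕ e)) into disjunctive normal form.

b ∧ e

¬(b → (b ⊕ e))
⇔ ¬(¬b ∨ (b ⊕ e))   (eliminate →)
⇔ ¬(¬b ∨ (b ∧ ¬e) ∨ (¬b ∧ e))   (expand ⊕)
⇔ ¬¬b ∧ ¬(b ∧ ¬e) ∧ ¬(¬b ∧ e)   (De Morgan)
⇔ b ∧ ¬(b ∧ ¬e) ∧ ¬(¬b ∧ e)   (double negation)
⇔ b ∧ (¬b ∨ ¬¬e) ∧ ¬(¬b ∧ e)   (De Morgan)
⇔ b ∧ (¬b ∨ e) ∧ ¬(¬b ∧ e)   (double negation)
⇔ b ∧ (¬b ∨ e) ∧ (¬¬b ∨ ¬e)   (De Morgan)
⇔ b ∧ (¬b ∨ e) ∧ (b ∨ ¬e)   (double negation)
⇔ (b ∧ ¬b ∧ b) ∨ (b ∧ ¬b ∧ ¬e) ∨ (b ∧ e ∧ b) ∨ (b ∧ e ∧ ¬e)   (distribute ∧ over ∨)
⇔ b ∧ e   (simplify)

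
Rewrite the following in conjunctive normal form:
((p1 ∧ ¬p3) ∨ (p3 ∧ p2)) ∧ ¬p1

((p1 ∧ ¬p3) ∨ (p3 ∧ p2)) ∧ ¬p1
= (p1 ∨ p3) ∧ (p1 ∨ p2) ∧ (¬p3 ∨ p3) ∧ (¬p3 ∨ p2) ∧ ¬p1   [distribute ∨ over ∧]
= (p1 ∨ p3) ∧ (p1 ∨ p2) ∧ (¬p3 ∨ p2) ∧ ¬p1   [simplify]

(p1 ∨ p3) ∧ (p1 ∨ p2) ∧ (¬p3 ∨ p2) ∧ ¬p1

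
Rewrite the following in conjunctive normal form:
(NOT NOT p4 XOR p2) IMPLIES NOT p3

(NOT p4 OR p2 OR NOT p3) AND (NOT p2 OR p4 OR NOT p3)

(NOT NOT p4 XOR p2) IMPLIES NOT p3
≡ NOT (NOT NOT p4 XOR p2) OR NOT p3   [eliminate IMPLIES]
≡ NOT ((NOT NOT p4 OR p2) AND NOT (NOT NOT p4 AND p2)) OR NOT p3   [expand XOR]
≡ NOT (NOT NOT p4 OR p2) OR NOT NOT (NOT NOT p4 AND p2) OR NOT p3   [De Morgan]
≡ (NOT NOT NOT p4 AND NOT p2) OR NOT NOT (NOT NOT p4 AND p2) OR NOT p3   [De Morgan]
≡ (NOT p4 AND NOT p2) OR NOT NOT (NOT NOT p4 AND p2) OR NOT p3   [double negation]
≡ (NOT p4 AND NOT p2) OR (NOT NOT p4 AND p2) OR NOT p3   [double negation]
≡ (NOT p4 AND NOT p2) OR (p4 AND p2) OR NOT p3   [double negation]
≡ (NOT p4 OR p4 OR NOT p3) AND (NOT p4 OR p2 OR NOT p3) AND (NOT p2 OR p4 OR NOT p3) AND (NOT p2 OR p2 OR NOT p3)   [distribute OR over AND]
≡ (NOT p4 OR p2 OR NOT p3) AND (NOT p2 OR p4 OR NOT p3)   [simplify]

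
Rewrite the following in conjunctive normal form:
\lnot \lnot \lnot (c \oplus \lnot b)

(\lnot c \lor \lnot b) \land (b \lor c)

\lnot \lnot \lnot (c \oplus \lnot b)
⇔ \lnot \lnot \lnot ((c \lor \lnot b) \land \lnot (c \land \lnot b))   (expand \oplus)
⇔ \lnot ((c \lor \lnot b) \land \lnot (c \land \lnot b))   (double negation)
⇔ \lnot (c \lor \lnot b) \lor \lnot \lnot (c \land \lnot b)   (De Morgan)
⇔ (\lnot c \land \lnot \lnot b) \lor \lnot \lnot (c \land \lnot b)   (De Morgan)
⇔ (\lnot c \land b) \lor \lnot \lnot (c \land \lnot b)   (double negation)
⇔ (\lnot c \land b) \lor (c \land \lnot b)   (double negation)
⇔ (\lnot c \lor c) \land (\lnot c \lor \lnot b) \land (b \lor c) \land (b \lor \lnot b)   (distribute \lor over \land)
⇔ (\lnot c \lor \lnot b) \land (b \lor c)   (simplify)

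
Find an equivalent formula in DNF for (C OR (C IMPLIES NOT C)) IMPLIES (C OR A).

(C OR (C IMPLIES NOT C)) IMPLIES (C OR A)
= NOT (C OR (C IMPLIES NOT C)) OR C OR A   [eliminate IMPLIES]
= NOT (C OR NOT C OR NOT C) OR C OR A   [eliminate IMPLIES]
= (NOT C AND NOT NOT C AND NOT NOT C) OR C OR A   [De Morgan]
= (NOT C AND C AND NOT NOT C) OR C OR A   [double negation]
= (NOT C AND C AND C) OR C OR A   [double negation]
= C OR A   [simplify]

C OR A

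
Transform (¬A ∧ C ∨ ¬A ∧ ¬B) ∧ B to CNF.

(¬A ∧ C ∨ ¬A ∧ ¬B) ∧ B
= (¬A ∨ ¬A) ∧ (¬A ∨ ¬B) ∧ (C ∨ ¬A) ∧ (C ∨ ¬B) ∧ B
= ¬A ∧ (C ∨ ¬B) ∧ B

¬A ∧ (C ∨ ¬B) ∧ B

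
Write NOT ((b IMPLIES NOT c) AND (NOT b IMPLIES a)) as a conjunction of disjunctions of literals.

NOT ((b IMPLIES NOT c) AND (NOT b IMPLIES a))
≡ NOT ((NOT b OR NOT c) AND (NOT b IMPLIES a))   (eliminate IMPLIES)
≡ NOT ((NOT b OR NOT c) AND (NOT NOT b OR a))   (eliminate IMPLIES)
≡ NOT (NOT b OR NOT c) OR NOT (NOT NOT b OR a)   (De Morgan)
≡ (NOT NOT b AND NOT NOT c) OR NOT (NOT NOT b OR a)   (De Morgan)
≡ (b AND NOT NOT c) OR NOT (NOT NOT b OR a)   (double negation)
≡ (b AND c) OR NOT (NOT NOT b OR a)   (double negation)
≡ (b AND c) OR (NOT NOT NOT b AND NOT a)   (De Morgan)
≡ (b AND c) OR (NOT b AND NOT a)   (double negation)
≡ (b OR NOT b) AND (b OR NOT a) AND (c OR NOT b) AND (c OR NOT a)   (distribute OR over AND)
≡ (b OR NOT a) AND (c OR NOT b) AND (c OR NOT a)   (simplify)

(b OR NOT a) AND (c OR NOT b) AND (c OR NOT a)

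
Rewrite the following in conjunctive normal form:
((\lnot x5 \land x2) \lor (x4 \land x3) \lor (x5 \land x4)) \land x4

((\lnot x5 \land x2) \lor (x4 \land x3) \lor (x5 \land x4)) \land x4
≡ (\lnot x5 \lor x4 \lor x5) \land (\lnot x5 \lor x4 \lor x4) \land (\lnot x5 \lor x3 \lor x5) \land (\lnot x5 \lor x3 \lor x4) \land (x2 \lor x4 \lor x5) \land (x2 \lor x4 \lor x4) \land (x2 \lor x3 \lor x5) \land (x2 \lor x3 \lor x4) \land x4   [distribute \lor over \land]
≡ (x2 \lor x3 \lor x5) \land x4   [simplify]

(x2 \lor x3 \lor x5) \land x4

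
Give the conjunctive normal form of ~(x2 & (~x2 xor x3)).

~x2 | ~x3

~(x2 & (~x2 xor x3))
≡ ~(x2 & (~x2 | x3) & ~(~x2 & x3))   — expand xor
≡ ~x2 | ~(~x2 | x3) | ~~(~x2 & x3)   — De Morgan
≡ ~x2 | (~~x2 & ~x3) | ~~(~x2 & x3)   — De Morgan
≡ ~x2 | (x2 & ~x3) | ~~(~x2 & x3)   — double negation
≡ ~x2 | (x2 & ~x3) | (~x2 & x3)   — double negation
≡ (~x2 | x2 | ~x2) & (~x2 | x2 | x3) & (~x2 | ~x3 | ~x2) & (~x2 | ~x3 | x3)   — distribute | over &
≡ ~x2 | ~x3   — simplify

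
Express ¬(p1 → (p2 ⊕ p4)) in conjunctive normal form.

¬(p1 → (p2 ⊕ p4))
≡ ¬(¬p1 ∨ (p2 ⊕ p4))   — eliminate →
≡ ¬(¬p1 ∨ ((p2 ∨ p4) ∧ ¬(p2 ∧ p4)))   — expand ⊕
≡ ¬¬p1 ∧ ¬((p2 ∨ p4) ∧ ¬(p2 ∧ p4))   — De Morgan
≡ p1 ∧ ¬((p2 ∨ p4) ∧ ¬(p2 ∧ p4))   — double negation
≡ p1 ∧ (¬(p2 ∨ p4) ∨ ¬¬(p2 ∧ p4))   — De Morgan
≡ p1 ∧ ((¬p2 ∧ ¬p4) ∨ ¬¬(p2 ∧ p4))   — De Morgan
≡ p1 ∧ ((¬p2 ∧ ¬p4) ∨ (p2 ∧ p4))   — double negation
≡ p1 ∧ (¬p2 ∨ p2) ∧ (¬p2 ∨ p4) ∧ (¬p4 ∨ p2) ∧ (¬p4 ∨ p4)   — distribute ∨ over ∧
≡ p1 ∧ (¬p2 ∨ p4) ∧ (¬p4 ∨ p2)   — simplify

p1 ∧ (¬p2 ∨ p4) ∧ (¬p4 ∨ p2)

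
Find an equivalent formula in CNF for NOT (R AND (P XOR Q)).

(NOT R OR NOT P OR Q) AND (NOT R OR NOT Q OR P)

NOT (R AND (P XOR Q))
≡ NOT (R AND (P OR Q) AND NOT (P AND Q))   — expand XOR
≡ NOT R OR NOT (P OR Q) OR NOT NOT (P AND Q)   — De Morgan
≡ NOT R OR (NOT P AND NOT Q) OR NOT NOT (P AND Q)   — De Morgan
≡ NOT R OR (NOT P AND NOT Q) OR (P AND Q)   — double negation
≡ (NOT R OR NOT P OR P) AND (NOT R OR NOT P OR Q) AND (NOT R OR NOT Q OR P) AND (NOT R OR NOT Q OR Q)   — distribute OR over AND
≡ (NOT R OR NOT P OR Q) AND (NOT R OR NOT Q OR P)   — simplify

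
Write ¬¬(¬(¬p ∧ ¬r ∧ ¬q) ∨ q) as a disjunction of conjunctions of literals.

¬¬(¬(¬p ∧ ¬r ∧ ¬q) ∨ q)
≡ ¬(¬p ∧ ¬r ∧ ¬q) ∨ q
≡ ¬¬p ∨ ¬¬r ∨ ¬¬q ∨ q
≡ p ∨ ¬¬r ∨ ¬¬q ∨ q
≡ p ∨ r ∨ ¬¬q ∨ q
≡ p ∨ r ∨ q ∨ q
≡ p ∨ r ∨ q

p ∨ r ∨ q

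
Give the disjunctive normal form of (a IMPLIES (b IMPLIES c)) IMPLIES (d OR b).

d OR b

(a IMPLIES (b IMPLIES c)) IMPLIES (d OR b)
≡ NOT (a IMPLIES (b IMPLIES c)) OR d OR b   [eliminate IMPLIES]
≡ NOT (NOT a OR (b IMPLIES c)) OR d OR b   [eliminate IMPLIES]
≡ NOT (NOT a OR NOT b OR c) OR d OR b   [eliminate IMPLIES]
≡ (NOT NOT a AND NOT NOT b AND NOT c) OR d OR b   [De Morgan]
≡ (a AND NOT NOT b AND NOT c) OR d OR b   [double negation]
≡ (a AND b AND NOT c) OR d OR b   [double negation]
≡ d OR b   [simplify]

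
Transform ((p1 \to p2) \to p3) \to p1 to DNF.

(\lnot p1 \land \lnot p3) \lor (p2 \land \lnot p3) \lor p1

((p1 \to p2) \to p3) \to p1
≡ \lnot ((p1 \to p2) \to p3) \lor p1   (eliminate \to)
≡ \lnot (\lnot (p1 \to p2) \lor p3) \lor p1   (eliminate \to)
≡ \lnot (\lnot (\lnot p1 \lor p2) \lor p3) \lor p1   (eliminate \to)
≡ (\lnot \lnot (\lnot p1 \lor p2) \land \lnot p3) \lor p1   (De Morgan)
≡ ((\lnot p1 \lor p2) \land \lnot p3) \lor p1   (double negation)
≡ (\lnot p1 \land \lnot p3) \lor (p2 \land \lnot p3) \lor p1   (distribute \land over \lor)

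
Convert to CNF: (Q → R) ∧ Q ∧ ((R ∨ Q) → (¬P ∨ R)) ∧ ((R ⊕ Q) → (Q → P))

(¬Q ∨ R) ∧ Q

(Q → R) ∧ Q ∧ ((R ∨ Q) → (¬P ∨ R)) ∧ ((R ⊕ Q) → (Q → P))
= (¬Q ∨ R) ∧ Q ∧ ((R ∨ Q) → (¬P ∨ R)) ∧ ((R ⊕ Q) → (Q → P))   — eliminate →
= (¬Q ∨ R) ∧ Q ∧ (¬(R ∨ Q) ∨ ¬P ∨ R) ∧ ((R ⊕ Q) → (Q → P))   — eliminate →
= (¬Q ∨ R) ∧ Q ∧ (¬(R ∨ Q) ∨ ¬P ∨ R) ∧ (¬(R ⊕ Q) ∨ (Q → P))   — eliminate →
= (¬Q ∨ R) ∧ Q ∧ (¬(R ∨ Q) ∨ ¬P ∨ R) ∧ (¬((R ∨ Q) ∧ ¬(R ∧ Q)) ∨ (Q → P))   — expand ⊕
= (¬Q ∨ R) ∧ Q ∧ (¬(R ∨ Q) ∨ ¬P ∨ R) ∧ (¬((R ∨ Q) ∧ ¬(R ∧ Q)) ∨ ¬Q ∨ P)   — eliminate →
= (¬Q ∨ R) ∧ Q ∧ ((¬R ∧ ¬Q) ∨ ¬P ∨ R) ∧ (¬((R ∨ Q) ∧ ¬(R ∧ Q)) ∨ ¬Q ∨ P)   — De Morgan
= (¬Q ∨ R) ∧ Q ∧ ((¬R ∧ ¬Q) ∨ ¬P ∨ R) ∧ (¬(R ∨ Q) ∨ ¬¬(R ∧ Q) ∨ ¬Q ∨ P)   — De Morgan
= (¬Q ∨ R) ∧ Q ∧ ((¬R ∧ ¬Q) ∨ ¬P ∨ R) ∧ ((¬R ∧ ¬Q) ∨ ¬¬(R ∧ Q) ∨ ¬Q ∨ P)   — De Morgan
= (¬Q ∨ R) ∧ Q ∧ ((¬R ∧ ¬Q) ∨ ¬P ∨ R) ∧ ((¬R ∧ ¬Q) ∨ (R ∧ Q) ∨ ¬Q ∨ P)   — double negation
= (¬Q ∨ R) ∧ Q ∧ (¬R ∨ ¬P ∨ R) ∧ (¬Q ∨ ¬P ∨ R) ∧ (¬R ∨ R ∨ ¬Q ∨ P) ∧ (¬R ∨ Q ∨ ¬Q ∨ P) ∧ (¬Q ∨ R ∨ ¬Q ∨ P) ∧ (¬Q ∨ Q ∨ ¬Q ∨ P)   — distribute ∨ over ∧
= (¬Q ∨ R) ∧ Q   — simplify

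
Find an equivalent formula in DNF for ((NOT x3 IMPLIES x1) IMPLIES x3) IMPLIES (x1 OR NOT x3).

((NOT x3 IMPLIES x1) IMPLIES x3) IMPLIES (x1 OR NOT x3)
≡ NOT ((NOT x3 IMPLIES x1) IMPLIES x3) OR x1 OR NOT x3   [eliminate IMPLIES]
≡ NOT (NOT (NOT x3 IMPLIES x1) OR x3) OR x1 OR NOT x3   [eliminate IMPLIES]
≡ NOT (NOT (NOT NOT x3 OR x1) OR x3) OR x1 OR NOT x3   [eliminate IMPLIES]
≡ (NOT NOT (NOT NOT x3 OR x1) AND NOT x3) OR x1 OR NOT x3   [De Morgan]
≡ ((NOT NOT x3 OR x1) AND NOT x3) OR x1 OR NOT x3   [double negation]
≡ ((x3 OR x1) AND NOT x3) OR x1 OR NOT x3   [double negation]
≡ (x3 AND NOT x3) OR (x1 AND NOT x3) OR x1 OR NOT x3   [distribute AND over OR]
≡ x1 OR NOT x3   [simplify]

x1 OR NOT x3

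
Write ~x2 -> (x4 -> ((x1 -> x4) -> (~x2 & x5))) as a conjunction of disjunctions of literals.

~x2 -> (x4 -> ((x1 -> x4) -> (~x2 & x5)))
≡ ~~x2 | (x4 -> ((x1 -> x4) -> (~x2 & x5)))   (eliminate ->)
≡ ~~x2 | ~x4 | ((x1 -> x4) -> (~x2 & x5))   (eliminate ->)
≡ ~~x2 | ~x4 | ~(x1 -> x4) | (~x2 & x5)   (eliminate ->)
≡ ~~x2 | ~x4 | ~(~x1 | x4) | (~x2 & x5)   (eliminate ->)
≡ x2 | ~x4 | ~(~x1 | x4) | (~x2 & x5)   (double negation)
≡ x2 | ~x4 | (~~x1 & ~x4) | (~x2 & x5)   (De Morgan)
≡ x2 | ~x4 | (x1 & ~x4) | (~x2 & x5)   (double negation)
≡ (x2 | ~x4 | x1 | ~x2) & (x2 | ~x4 | x1 | x5) & (x2 | ~x4 | ~x4 | ~x2) & (x2 | ~x4 | ~x4 | x5)   (distribute | over &)
≡ x2 | ~x4 | x5   (simplify)

x2 | ~x4 | x5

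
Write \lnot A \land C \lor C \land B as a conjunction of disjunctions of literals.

\lnot A \land C \lor C \land B
⇔ (\lnot A \lor C) \land (\lnot A \lor B) \land (C \lor C) \land (C \lor B)   — distribute \lor over \land
⇔ (\lnot A \lor B) \land C   — simplify

(\lnot A \lor B) \land C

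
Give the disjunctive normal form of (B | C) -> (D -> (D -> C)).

(~B & ~C) | ~D | C

(B | C) -> (D -> (D -> C))
≡ ~(B | C) | (D -> (D -> C))
≡ ~(B | C) | ~D | (D -> C)
≡ ~(B | C) | ~D | ~D | C
≡ (~B & ~C) | ~D | ~D | C
≡ (~B & ~C) | ~D | C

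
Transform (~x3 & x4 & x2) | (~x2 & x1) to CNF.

(~x3 & x4 & x2) | (~x2 & x1)
≡ (~x3 | ~x2) & (~x3 | x1) & (x4 | ~x2) & (x4 | x1) & (x2 | ~x2) & (x2 | x1)   (distribute | over &)
≡ (~x3 | ~x2) & (~x3 | x1) & (x4 | ~x2) & (x4 | x1) & (x2 | x1)   (simplify)

(~x3 | ~x2) & (~x3 | x1) & (x4 | ~x2) & (x4 | x1) & (x2 | x1)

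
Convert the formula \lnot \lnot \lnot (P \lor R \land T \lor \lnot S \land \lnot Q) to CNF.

\lnot \lnot \lnot (P \lor R \land T \lor \lnot S \land \lnot Q)
≡ \lnot (P \lor R \land T \lor \lnot S \land \lnot Q)   [double negation]
≡ \lnot P \land \lnot (R \land T) \land \lnot (\lnot S \land \lnot Q)   [De Morgan]
≡ \lnot P \land (\lnot R \lor \lnot T) \land \lnot (\lnot S \land \lnot Q)   [De Morgan]
≡ \lnot P \land (\lnot R \lor \lnot T) \land (\lnot \lnot S \lor \lnot \lnot Q)   [De Morgan]
≡ \lnot P \land (\lnot R \lor \lnot T) \land (S \lor \lnot \lnot Q)   [double negation]
≡ \lnot P \land (\lnot R \lor \lnot T) \land (S \lor Q)   [double negation]

\lnot P \land (\lnot R \lor \lnot T) \land (S \lor Q)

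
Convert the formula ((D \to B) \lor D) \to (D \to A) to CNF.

((D \to B) \lor D) \to (D \to A)
= \lnot ((D \to B) \lor D) \lor (D \to A)   (eliminate \to)
= \lnot (\lnot D \lor B \lor D) \lor (D \to A)   (eliminate \to)
= \lnot (\lnot D \lor B \lor D) \lor \lnot D \lor A   (eliminate \to)
= (\lnot \lnot D \land \lnot B \land \lnot D) \lor \lnot D \lor A   (De Morgan)
= (D \land \lnot B \land \lnot D) \lor \lnot D \lor A   (double negation)
= (D \lor \lnot D \lor A) \land (\lnot B \lor \lnot D \lor A) \land (\lnot D \lor \lnot D \lor A)   (distribute \lor over \land)
= \lnot D \lor A   (simplify)

\lnot D \lor A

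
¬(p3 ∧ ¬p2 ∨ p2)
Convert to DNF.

¬p3 ∧ ¬p2

¬(p3 ∧ ¬p2 ∨ p2)
⇔ ¬(p3 ∧ ¬p2) ∧ ¬p2   — De Morgan
⇔ (¬p3 ∨ ¬¬p2) ∧ ¬p2   — De Morgan
⇔ (¬p3 ∨ p2) ∧ ¬p2   — double negation
⇔ ¬p3 ∧ ¬p2 ∨ p2 ∧ ¬p2   — distribute ∧ over ∨
⇔ ¬p3 ∧ ¬p2   — simplify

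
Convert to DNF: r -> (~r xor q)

r -> (~r xor q)
≡ ~r | (~r xor q)   [eliminate ->]
≡ ~r | (~r & ~q) | (~~r & q)   [expand xor]
≡ ~r | (~r & ~q) | (r & q)   [double negation]
≡ ~r | (r & q)   [simplify]

~r | (r & q)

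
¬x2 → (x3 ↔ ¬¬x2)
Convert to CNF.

¬x2 → (x3 ↔ ¬¬x2)
⇔ ¬¬x2 ∨ (x3 ↔ ¬¬x2)   [eliminate →]
⇔ ¬¬x2 ∨ (x3 → ¬¬x2) ∧ (¬¬x2 → x3)   [eliminate ↔]
⇔ ¬¬x2 ∨ (¬x3 ∨ ¬¬x2) ∧ (¬¬x2 → x3)   [eliminate →]
⇔ ¬¬x2 ∨ (¬x3 ∨ ¬¬x2) ∧ (¬¬¬x2 ∨ x3)   [eliminate →]
⇔ x2 ∨ (¬x3 ∨ ¬¬x2) ∧ (¬¬¬x2 ∨ x3)   [double negation]
⇔ x2 ∨ (¬x3 ∨ x2) ∧ (¬¬¬x2 ∨ x3)   [double negation]
⇔ x2 ∨ (¬x3 ∨ x2) ∧ (¬x2 ∨ x3)   [double negation]
⇔ (x2 ∨ ¬x3 ∨ x2) ∧ (x2 ∨ ¬x2 ∨ x3)   [distribute ∨ over ∧]
⇔ x2 ∨ ¬x3   [simplify]

x2 ∨ ¬x3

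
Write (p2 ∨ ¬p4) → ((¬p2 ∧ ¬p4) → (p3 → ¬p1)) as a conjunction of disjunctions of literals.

(p2 ∨ ¬p4) → ((¬p2 ∧ ¬p4) → (p3 → ¬p1))
= ¬(p2 ∨ ¬p4) ∨ ((¬p2 ∧ ¬p4) → (p3 → ¬p1))   — eliminate →
= ¬(p2 ∨ ¬p4) ∨ ¬(¬p2 ∧ ¬p4) ∨ (p3 → ¬p1)   — eliminate →
= ¬(p2 ∨ ¬p4) ∨ ¬(¬p2 ∧ ¬p4) ∨ ¬p3 ∨ ¬p1   — eliminate →
= (¬p2 ∧ ¬¬p4) ∨ ¬(¬p2 ∧ ¬p4) ∨ ¬p3 ∨ ¬p1   — De Morgan
= (¬p2 ∧ p4) ∨ ¬(¬p2 ∧ ¬p4) ∨ ¬p3 ∨ ¬p1   — double negation
= (¬p2 ∧ p4) ∨ ¬¬p2 ∨ ¬¬p4 ∨ ¬p3 ∨ ¬p1   — De Morgan
= (¬p2 ∧ p4) ∨ p2 ∨ ¬¬p4 ∨ ¬p3 ∨ ¬p1   — double negation
= (¬p2 ∧ p4) ∨ p2 ∨ p4 ∨ ¬p3 ∨ ¬p1   — double negation
= (¬p2 ∨ p2 ∨ p4 ∨ ¬p3 ∨ ¬p1) ∧ (p4 ∨ p2 ∨ p4 ∨ ¬p3 ∨ ¬p1)   — distribute ∨ over ∧
= p4 ∨ p2 ∨ ¬p3 ∨ ¬p1   — simplify

p4 ∨ p2 ∨ ¬p3 ∨ ¬p1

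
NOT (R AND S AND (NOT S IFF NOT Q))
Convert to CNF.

NOT (R AND S AND (NOT S IFF NOT Q))
⇔ NOT (R AND S AND (NOT S IMPLIES NOT Q) AND (NOT Q IMPLIES NOT S))   (eliminate IFF)
⇔ NOT (R AND S AND (NOT NOT S OR NOT Q) AND (NOT Q IMPLIES NOT S))   (eliminate IMPLIES)
⇔ NOT (R AND S AND (NOT NOT S OR NOT Q) AND (NOT NOT Q OR NOT S))   (eliminate IMPLIES)
⇔ NOT R OR NOT S OR NOT (NOT NOT S OR NOT Q) OR NOT (NOT NOT Q OR NOT S)   (De Morgan)
⇔ NOT R OR NOT S OR (NOT NOT NOT S AND NOT NOT Q) OR NOT (NOT NOT Q OR NOT S)   (De Morgan)
⇔ NOT R OR NOT S OR (NOT S AND NOT NOT Q) OR NOT (NOT NOT Q OR NOT S)   (double negation)
⇔ NOT R OR NOT S OR (NOT S AND Q) OR NOT (NOT NOT Q OR NOT S)   (double negation)
⇔ NOT R OR NOT S OR (NOT S AND Q) OR (NOT NOT NOT Q AND NOT NOT S)   (De Morgan)
⇔ NOT R OR NOT S OR (NOT S AND Q) OR (NOT Q AND NOT NOT S)   (double negation)
⇔ NOT R OR NOT S OR (NOT S AND Q) OR (NOT Q AND S)   (double negation)
⇔ (NOT R OR NOT S OR NOT S OR NOT Q) AND (NOT R OR NOT S OR NOT S OR S) AND (NOT R OR NOT S OR Q OR NOT Q) AND (NOT R OR NOT S OR Q OR S)   (distribute OR over AND)
⇔ NOT R OR NOT S OR NOT Q   (simplify)

NOT R OR NOT S OR NOT Q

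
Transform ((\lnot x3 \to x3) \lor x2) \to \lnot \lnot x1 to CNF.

(\lnot x3 \lor x1) \land (\lnot x2 \lor x1)

((\lnot x3 \to x3) \lor x2) \to \lnot \lnot x1
≡ \lnot ((\lnot x3 \to x3) \lor x2) \lor \lnot \lnot x1   [eliminate \to]
≡ \lnot (\lnot \lnot x3 \lor x3 \lor x2) \lor \lnot \lnot x1   [eliminate \to]
≡ (\lnot \lnot \lnot x3 \land \lnot x3 \land \lnot x2) \lor \lnot \lnot x1   [De Morgan]
≡ (\lnot x3 \land \lnot x3 \land \lnot x2) \lor \lnot \lnot x1   [double negation]
≡ (\lnot x3 \land \lnot x3 \land \lnot x2) \lor x1   [double negation]
≡ (\lnot x3 \lor x1) \land (\lnot x3 \lor x1) \land (\lnot x2 \lor x1)   [distribute \lor over \land]
≡ (\lnot x3 \lor x1) \land (\lnot x2 \lor x1)   [simplify]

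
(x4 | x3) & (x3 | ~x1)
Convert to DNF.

(x4 & ~x1) | x3

(x4 | x3) & (x3 | ~x1)
= (x4 & x3) | (x4 & ~x1) | (x3 & x3) | (x3 & ~x1)
= (x4 & ~x1) | x3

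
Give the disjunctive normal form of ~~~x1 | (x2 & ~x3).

~~~x1 | (x2 & ~x3)
≡ ~x1 | (x2 & ~x3)

~x1 | (x2 & ~x3)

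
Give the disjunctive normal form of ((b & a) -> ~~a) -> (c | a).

c | a

((b & a) -> ~~a) -> (c | a)
≡ ~((b & a) -> ~~a) | c | a   (eliminate ->)
≡ ~(~(b & a) | ~~a) | c | a   (eliminate ->)
≡ (~~(b & a) & ~~~a) | c | a   (De Morgan)
≡ (b & a & ~~~a) | c | a   (double negation)
≡ (b & a & ~a) | c | a   (double negation)
≡ c | a   (simplify)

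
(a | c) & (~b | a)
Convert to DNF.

a | (c & ~b)

(a | c) & (~b | a)
⇔ (a & ~b) | (a & a) | (c & ~b) | (c & a)   (distribute & over |)
⇔ a | (c & ~b)   (simplify)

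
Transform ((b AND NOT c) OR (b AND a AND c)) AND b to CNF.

((b AND NOT c) OR (b AND a AND c)) AND b
⇔ (b OR b) AND (b OR a) AND (b OR c) AND (NOT c OR b) AND (NOT c OR a) AND (NOT c OR c) AND b
⇔ b AND (NOT c OR a)

b AND (NOT c OR a)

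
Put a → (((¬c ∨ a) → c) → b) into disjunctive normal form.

a → (((¬c ∨ a) → c) → b)
= ¬a ∨ (((¬c ∨ a) → c) → b)
= ¬a ∨ ¬((¬c ∨ a) → c) ∨ b
= ¬a ∨ ¬(¬(¬c ∨ a) ∨ c) ∨ b
= ¬a ∨ (¬¬(¬c ∨ a) ∧ ¬c) ∨ b
= ¬a ∨ ((¬c ∨ a) ∧ ¬c) ∨ b
= ¬a ∨ (¬c ∧ ¬c) ∨ (a ∧ ¬c) ∨ b
= ¬a ∨ ¬c ∨ b

¬a ∨ ¬c ∨ b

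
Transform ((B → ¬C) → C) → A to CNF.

((B → ¬C) → C) → A
≡ ¬((B → ¬C) → C) ∨ A   (eliminate →)
≡ ¬(¬(B → ¬C) ∨ C) ∨ A   (eliminate →)
≡ ¬(¬(¬B ∨ ¬C) ∨ C) ∨ A   (eliminate →)
≡ (¬¬(¬B ∨ ¬C) ∧ ¬C) ∨ A   (De Morgan)
≡ ((¬B ∨ ¬C) ∧ ¬C) ∨ A   (double negation)
≡ (¬B ∨ ¬C ∨ A) ∧ (¬C ∨ A)   (distribute ∨ over ∧)
≡ ¬C ∨ A   (simplify)

¬C ∨ A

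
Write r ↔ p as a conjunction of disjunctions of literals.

r ↔ p
≡ (r → p) ∧ (p → r)   (eliminate ↔)
≡ (¬r ∨ p) ∧ (p → r)   (eliminate →)
≡ (¬r ∨ p) ∧ (¬p ∨ r)   (eliminate →)

(¬r ∨ p) ∧ (¬p ∨ r)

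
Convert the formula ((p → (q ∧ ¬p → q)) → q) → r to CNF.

((p → (q ∧ ¬p → q)) → q) → r
≡ ¬((p → (q ∧ ¬p → q)) → q) ∨ r   (eliminate →)
≡ ¬(¬(p → (q ∧ ¬p → q)) ∨ q) ∨ r   (eliminate →)
≡ ¬(¬(¬p ∨ (q ∧ ¬p → q)) ∨ q) ∨ r   (eliminate →)
≡ ¬(¬(¬p ∨ ¬(q ∧ ¬p) ∨ q) ∨ q) ∨ r   (eliminate →)
≡ ¬¬(¬p ∨ ¬(q ∧ ¬p) ∨ q) ∧ ¬q ∨ r   (De Morgan)
≡ (¬p ∨ ¬(q ∧ ¬p) ∨ q) ∧ ¬q ∨ r   (double negation)
≡ (¬p ∨ ¬q ∨ ¬¬p ∨ q) ∧ ¬q ∨ r   (De Morgan)
≡ (¬p ∨ ¬q ∨ p ∨ q) ∧ ¬q ∨ r   (double negation)
≡ (¬p ∨ ¬q ∨ p ∨ q ∨ r) ∧ (¬q ∨ r)   (distribute ∨ over ∧)
≡ ¬q ∨ r   (simplify)

¬q ∨ r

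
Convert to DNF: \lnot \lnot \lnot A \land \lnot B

\lnot \lnot \lnot A \land \lnot B
= \lnot A \land \lnot B   (double negation)

\lnot A \land \lnot B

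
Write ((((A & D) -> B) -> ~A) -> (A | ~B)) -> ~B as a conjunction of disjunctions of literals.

~B | ~A

((((A & D) -> B) -> ~A) -> (A | ~B)) -> ~B
= ~((((A & D) -> B) -> ~A) -> (A | ~B)) | ~B
= ~(~(((A & D) -> B) -> ~A) | A | ~B) | ~B
= ~(~(~((A & D) -> B) | ~A) | A | ~B) | ~B
= ~(~(~(~(A & D) | B) | ~A) | A | ~B) | ~B
= (~~(~(~(A & D) | B) | ~A) & ~A & ~~B) | ~B
= ((~(~(A & D) | B) | ~A) & ~A & ~~B) | ~B
= (((~~(A & D) & ~B) | ~A) & ~A & ~~B) | ~B
= (((A & D & ~B) | ~A) & ~A & ~~B) | ~B
= (((A & D & ~B) | ~A) & ~A & B) | ~B
= (A | ~A | ~B) & (D | ~A | ~B) & (~B | ~A | ~B) & (~A | ~B) & (B | ~B)
= ~B | ~A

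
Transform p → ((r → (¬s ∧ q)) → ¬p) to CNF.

p → ((r → (¬s ∧ q)) → ¬p)
= ¬p ∨ ((r → (¬s ∧ q)) → ¬p)   (eliminate →)
= ¬p ∨ ¬(r → (¬s ∧ q)) ∨ ¬p   (eliminate →)
= ¬p ∨ ¬(¬r ∨ (¬s ∧ q)) ∨ ¬p   (eliminate →)
= ¬p ∨ (¬¬r ∧ ¬(¬s ∧ q)) ∨ ¬p   (De Morgan)
= ¬p ∨ (r ∧ ¬(¬s ∧ q)) ∨ ¬p   (double negation)
= ¬p ∨ (r ∧ (¬¬s ∨ ¬q)) ∨ ¬p   (De Morgan)
= ¬p ∨ (r ∧ (s ∨ ¬q)) ∨ ¬p   (double negation)
= (¬p ∨ r ∨ ¬p) ∧ (¬p ∨ s ∨ ¬q ∨ ¬p)   (distribute ∨ over ∧)
= (¬p ∨ r) ∧ (¬p ∨ s ∨ ¬q)   (simplify)

(¬p ∨ r) ∧ (¬p ∨ s ∨ ¬q)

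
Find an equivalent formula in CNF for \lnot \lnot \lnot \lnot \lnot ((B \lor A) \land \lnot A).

\lnot \lnot \lnot \lnot \lnot ((B \lor A) \land \lnot A)
≡ \lnot \lnot \lnot ((B \lor A) \land \lnot A)   — double negation
≡ \lnot ((B \lor A) \land \lnot A)   — double negation
≡ \lnot (B \lor A) \lor \lnot \lnot A   — De Morgan
≡ (\lnot B \land \lnot A) \lor \lnot \lnot A   — De Morgan
≡ (\lnot B \land \lnot A) \lor A   — double negation
≡ (\lnot B \lor A) \land (\lnot A \lor A)   — distribute \lor over \land
≡ \lnot B \lor A   — simplify

\lnot B \lor A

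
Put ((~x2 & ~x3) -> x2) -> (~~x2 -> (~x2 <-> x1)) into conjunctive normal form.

((~x2 & ~x3) -> x2) -> (~~x2 -> (~x2 <-> x1))
= ~((~x2 & ~x3) -> x2) | (~~x2 -> (~x2 <-> x1))   [eliminate ->]
= ~(~(~x2 & ~x3) | x2) | (~~x2 -> (~x2 <-> x1))   [eliminate ->]
= ~(~(~x2 & ~x3) | x2) | ~~~x2 | (~x2 <-> x1)   [eliminate ->]
= ~(~(~x2 & ~x3) | x2) | ~~~x2 | ((~x2 -> x1) & (x1 -> ~x2))   [eliminate <->]
= ~(~(~x2 & ~x3) | x2) | ~~~x2 | ((~~x2 | x1) & (x1 -> ~x2))   [eliminate ->]
= ~(~(~x2 & ~x3) | x2) | ~~~x2 | ((~~x2 | x1) & (~x1 | ~x2))   [eliminate ->]
= (~~(~x2 & ~x3) & ~x2) | ~~~x2 | ((~~x2 | x1) & (~x1 | ~x2))   [De Morgan]
= (~x2 & ~x3 & ~x2) | ~~~x2 | ((~~x2 | x1) & (~x1 | ~x2))   [double negation]
= (~x2 & ~x3 & ~x2) | ~x2 | ((~~x2 | x1) & (~x1 | ~x2))   [double negation]
= (~x2 & ~x3 & ~x2) | ~x2 | ((x2 | x1) & (~x1 | ~x2))   [double negation]
= (~x2 | ~x2 | x2 | x1) & (~x2 | ~x2 | ~x1 | ~x2) & (~x3 | ~x2 | x2 | x1) & (~x3 | ~x2 | ~x1 | ~x2) & (~x2 | ~x2 | x2 | x1) & (~x2 | ~x2 | ~x1 | ~x2)   [distribute | over &]
= ~x2 | ~x1   [simplify]

~x2 | ~x1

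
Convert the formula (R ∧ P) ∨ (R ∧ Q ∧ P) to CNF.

(R ∧ P) ∨ (R ∧ Q ∧ P)
⇔ (R ∨ R) ∧ (R ∨ Q) ∧ (R ∨ P) ∧ (P ∨ R) ∧ (P ∨ Q) ∧ (P ∨ P)   — distribute ∨ over ∧
⇔ R ∧ P   — simplify

R ∧ P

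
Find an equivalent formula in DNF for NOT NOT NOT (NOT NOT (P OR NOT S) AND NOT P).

(NOT P AND S) OR P

NOT NOT NOT (NOT NOT (P OR NOT S) AND NOT P)
= NOT (NOT NOT (P OR NOT S) AND NOT P)   [double negation]
= NOT NOT NOT (P OR NOT S) OR NOT NOT P   [De Morgan]
= NOT (P OR NOT S) OR NOT NOT P   [double negation]
= (NOT P AND NOT NOT S) OR NOT NOT P   [De Morgan]
= (NOT P AND S) OR NOT NOT P   [double negation]
= (NOT P AND S) OR P   [double negation]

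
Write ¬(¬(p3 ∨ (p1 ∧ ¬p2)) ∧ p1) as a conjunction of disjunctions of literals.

¬(¬(p3 ∨ (p1 ∧ ¬p2)) ∧ p1)
⇔ ¬¬(p3 ∨ (p1 ∧ ¬p2)) ∨ ¬p1   [De Morgan]
⇔ p3 ∨ (p1 ∧ ¬p2) ∨ ¬p1   [double negation]
⇔ (p3 ∨ p1 ∨ ¬p1) ∧ (p3 ∨ ¬p2 ∨ ¬p1)   [distribute ∨ over ∧]
⇔ p3 ∨ ¬p2 ∨ ¬p1   [simplify]

p3 ∨ ¬p2 ∨ ¬p1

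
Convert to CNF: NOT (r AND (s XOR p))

NOT (r AND (s XOR p))
= NOT (r AND (s OR p) AND NOT (s AND p))   [expand XOR]
= NOT r OR NOT (s OR p) OR NOT NOT (s AND p)   [De Morgan]
= NOT r OR (NOT s AND NOT p) OR NOT NOT (s AND p)   [De Morgan]
= NOT r OR (NOT s AND NOT p) OR (s AND p)   [double negation]
= (NOT r OR NOT s OR s) AND (NOT r OR NOT s OR p) AND (NOT r OR NOT p OR s) AND (NOT r OR NOT p OR p)   [distribute OR over AND]
= (NOT r OR NOT s OR p) AND (NOT r OR NOT p OR s)   [simplify]

(NOT r OR NOT s OR p) AND (NOT r OR NOT p OR s)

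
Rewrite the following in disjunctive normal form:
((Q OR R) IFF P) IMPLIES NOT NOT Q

((Q OR R) IFF P) IMPLIES NOT NOT Q
= NOT ((Q OR R) IFF P) OR NOT NOT Q   [eliminate IMPLIES]
= NOT (((Q OR R) IMPLIES P) AND (P IMPLIES (Q OR R))) OR NOT NOT Q   [eliminate IFF]
= NOT ((NOT (Q OR R) OR P) AND (P IMPLIES (Q OR R))) OR NOT NOT Q   [eliminate IMPLIES]
= NOT ((NOT (Q OR R) OR P) AND (NOT P OR Q OR R)) OR NOT NOT Q   [eliminate IMPLIES]
= NOT (NOT (Q OR R) OR P) OR NOT (NOT P OR Q OR R) OR NOT NOT Q   [De Morgan]
= (NOT NOT (Q OR R) AND NOT P) OR NOT (NOT P OR Q OR R) OR NOT NOT Q   [De Morgan]
= ((Q OR R) AND NOT P) OR NOT (NOT P OR Q OR R) OR NOT NOT Q   [double negation]
= ((Q OR R) AND NOT P) OR (NOT NOT P AND NOT Q AND NOT R) OR NOT NOT Q   [De Morgan]
= ((Q OR R) AND NOT P) OR (P AND NOT Q AND NOT R) OR NOT NOT Q   [double negation]
= ((Q OR R) AND NOT P) OR (P AND NOT Q AND NOT R) OR Q   [double negation]
= (Q AND NOT P) OR (R AND NOT P) OR (P AND NOT Q AND NOT R) OR Q   [distribute AND over OR]
= (R AND NOT P) OR (P AND NOT Q AND NOT R) OR Q   [simplify]

(R AND NOT P) OR (P AND NOT Q AND NOT R) OR Q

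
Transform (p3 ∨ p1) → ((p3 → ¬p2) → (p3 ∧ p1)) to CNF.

(¬p3 ∨ p2 ∨ p1) ∧ (¬p1 ∨ p3)

(p3 ∨ p1) → ((p3 → ¬p2) → (p3 ∧ p1))
⇔ ¬(p3 ∨ p1) ∨ ((p3 → ¬p2) → (p3 ∧ p1))   [eliminate →]
⇔ ¬(p3 ∨ p1) ∨ ¬(p3 → ¬p2) ∨ (p3 ∧ p1)   [eliminate →]
⇔ ¬(p3 ∨ p1) ∨ ¬(¬p3 ∨ ¬p2) ∨ (p3 ∧ p1)   [eliminate →]
⇔ (¬p3 ∧ ¬p1) ∨ ¬(¬p3 ∨ ¬p2) ∨ (p3 ∧ p1)   [De Morgan]
⇔ (¬p3 ∧ ¬p1) ∨ (¬¬p3 ∧ ¬¬p2) ∨ (p3 ∧ p1)   [De Morgan]
⇔ (¬p3 ∧ ¬p1) ∨ (p3 ∧ ¬¬p2) ∨ (p3 ∧ p1)   [double negation]
⇔ (¬p3 ∧ ¬p1) ∨ (p3 ∧ p2) ∨ (p3 ∧ p1)   [double negation]
⇔ (¬p3 ∨ p3 ∨ p3) ∧ (¬p3 ∨ p3 ∨ p1) ∧ (¬p3 ∨ p2 ∨ p3) ∧ (¬p3 ∨ p2 ∨ p1) ∧ (¬p1 ∨ p3 ∨ p3) ∧ (¬p1 ∨ p3 ∨ p1) ∧ (¬p1 ∨ p2 ∨ p3) ∧ (¬p1 ∨ p2 ∨ p1)   [distribute ∨ over ∧]
⇔ (¬p3 ∨ p2 ∨ p1) ∧ (¬p1 ∨ p3)   [simplify]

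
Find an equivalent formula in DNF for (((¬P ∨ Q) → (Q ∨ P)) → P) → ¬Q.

(Q ∧ ¬P) ∨ ¬Q

(((¬P ∨ Q) → (Q ∨ P)) → P) → ¬Q
≡ ¬(((¬P ∨ Q) → (Q ∨ P)) → P) ∨ ¬Q   — eliminate →
≡ ¬(¬((¬P ∨ Q) → (Q ∨ P)) ∨ P) ∨ ¬Q   — eliminate →
≡ ¬(¬(¬(¬P ∨ Q) ∨ Q ∨ P) ∨ P) ∨ ¬Q   — eliminate →
≡ (¬¬(¬(¬P ∨ Q) ∨ Q ∨ P) ∧ ¬P) ∨ ¬Q   — De Morgan
≡ ((¬(¬P ∨ Q) ∨ Q ∨ P) ∧ ¬P) ∨ ¬Q   — double negation
≡ (((¬¬P ∧ ¬Q) ∨ Q ∨ P) ∧ ¬P) ∨ ¬Q   — De Morgan
≡ (((P ∧ ¬Q) ∨ Q ∨ P) ∧ ¬P) ∨ ¬Q   — double negation
≡ (P ∧ ¬Q ∧ ¬P) ∨ (Q ∧ ¬P) ∨ (P ∧ ¬P) ∨ ¬Q   — distribute ∧ over ∨
≡ (Q ∧ ¬P) ∨ ¬Q   — simplify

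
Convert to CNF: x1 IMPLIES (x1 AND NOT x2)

x1 IMPLIES (x1 AND NOT x2)
= NOT x1 OR (x1 AND NOT x2)   — eliminate IMPLIES
= (NOT x1 OR x1) AND (NOT x1 OR NOT x2)   — distribute OR over AND
= NOT x1 OR NOT x2   — simplify

NOT x1 OR NOT x2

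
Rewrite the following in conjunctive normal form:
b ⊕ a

b ⊕ a
≡ (b ∨ a) ∧ ¬(b ∧ a)   — expand ⊕
≡ (b ∨ a) ∧ (¬b ∨ ¬a)   — De Morgan

(b ∨ a) ∧ (¬b ∨ ¬a)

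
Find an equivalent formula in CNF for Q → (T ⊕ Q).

Q → (T ⊕ Q)
≡ ¬Q ∨ (T ⊕ Q)   (eliminate →)
≡ ¬Q ∨ ((T ∨ Q) ∧ ¬(T ∧ Q))   (expand ⊕)
≡ ¬Q ∨ ((T ∨ Q) ∧ (¬T ∨ ¬Q))   (De Morgan)
≡ (¬Q ∨ T ∨ Q) ∧ (¬Q ∨ ¬T ∨ ¬Q)   (distribute ∨ over ∧)
≡ ¬Q ∨ ¬T   (simplify)

¬Q ∨ ¬T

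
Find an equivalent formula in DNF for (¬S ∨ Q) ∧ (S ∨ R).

(¬S ∨ Q) ∧ (S ∨ R)
≡ (¬S ∧ S) ∨ (¬S ∧ R) ∨ (Q ∧ S) ∨ (Q ∧ R)   [distribute ∧ over ∨]
≡ (¬S ∧ R) ∨ (Q ∧ S) ∨ (Q ∧ R)   [simplify]

(¬S ∧ R) ∨ (Q ∧ S) ∨ (Q ∧ R)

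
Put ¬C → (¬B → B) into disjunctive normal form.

¬C → (¬B → B)
⇔ ¬¬C ∨ (¬B → B)   (eliminate →)
⇔ ¬¬C ∨ ¬¬B ∨ B   (eliminate →)
⇔ C ∨ ¬¬B ∨ B   (double negation)
⇔ C ∨ B ∨ B   (double negation)
⇔ C ∨ B   (simplify)

C ∨ B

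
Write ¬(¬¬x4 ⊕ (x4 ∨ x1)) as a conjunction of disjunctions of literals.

¬x1 ∨ x4

¬(¬¬x4 ⊕ (x4 ∨ x1))
= ¬((¬¬x4 ∨ x4 ∨ x1) ∧ ¬(¬¬x4 ∧ (x4 ∨ x1)))   [expand ⊕]
= ¬(¬¬x4 ∨ x4 ∨ x1) ∨ ¬¬(¬¬x4 ∧ (x4 ∨ x1))   [De Morgan]
= (¬¬¬x4 ∧ ¬x4 ∧ ¬x1) ∨ ¬¬(¬¬x4 ∧ (x4 ∨ x1))   [De Morgan]
= (¬x4 ∧ ¬x4 ∧ ¬x1) ∨ ¬¬(¬¬x4 ∧ (x4 ∨ x1))   [double negation]
= (¬x4 ∧ ¬x4 ∧ ¬x1) ∨ (¬¬x4 ∧ (x4 ∨ x1))   [double negation]
= (¬x4 ∧ ¬x4 ∧ ¬x1) ∨ (x4 ∧ (x4 ∨ x1))   [double negation]
= (¬x4 ∨ x4) ∧ (¬x4 ∨ x4 ∨ x1) ∧ (¬x4 ∨ x4) ∧ (¬x4 ∨ x4 ∨ x1) ∧ (¬x1 ∨ x4) ∧ (¬x1 ∨ x4 ∨ x1)   [distribute ∨ over ∧]
= ¬x1 ∨ x4   [simplify]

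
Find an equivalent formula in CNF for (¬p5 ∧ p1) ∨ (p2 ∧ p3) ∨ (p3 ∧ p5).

(¬p5 ∨ p3) ∧ (p1 ∨ p2 ∨ p5) ∧ (p1 ∨ p3)

(¬p5 ∧ p1) ∨ (p2 ∧ p3) ∨ (p3 ∧ p5)
⇔ (¬p5 ∨ p2 ∨ p3) ∧ (¬p5 ∨ p2 ∨ p5) ∧ (¬p5 ∨ p3 ∨ p3) ∧ (¬p5 ∨ p3 ∨ p5) ∧ (p1 ∨ p2 ∨ p3) ∧ (p1 ∨ p2 ∨ p5) ∧ (p1 ∨ p3 ∨ p3) ∧ (p1 ∨ p3 ∨ p5)   — distribute ∨ over ∧
⇔ (¬p5 ∨ p3) ∧ (p1 ∨ p2 ∨ p5) ∧ (p1 ∨ p3)   — simplify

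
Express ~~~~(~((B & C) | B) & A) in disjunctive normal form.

~B & A

~~~~(~((B & C) | B) & A)
≡ ~~(~((B & C) | B) & A)   [double negation]
≡ ~((B & C) | B) & A   [double negation]
≡ ~(B & C) & ~B & A   [De Morgan]
≡ (~B | ~C) & ~B & A   [De Morgan]
≡ (~B & ~B & A) | (~C & ~B & A)   [distribute & over |]
≡ ~B & A   [simplify]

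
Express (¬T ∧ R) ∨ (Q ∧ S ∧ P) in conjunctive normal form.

(¬T ∨ Q) ∧ (¬T ∨ S) ∧ (¬T ∨ P) ∧ (R ∨ Q) ∧ (R ∨ S) ∧ (R ∨ P)

(¬T ∧ R) ∨ (Q ∧ S ∧ P)
≡ (¬T ∨ Q) ∧ (¬T ∨ S) ∧ (¬T ∨ P) ∧ (R ∨ Q) ∧ (R ∨ S) ∧ (R ∨ P)   [distribute ∨ over ∧]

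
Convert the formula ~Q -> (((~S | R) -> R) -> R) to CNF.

Q | ~S | R

~Q -> (((~S | R) -> R) -> R)
⇔ ~~Q | (((~S | R) -> R) -> R)   — eliminate ->
⇔ ~~Q | ~((~S | R) -> R) | R   — eliminate ->
⇔ ~~Q | ~(~(~S | R) | R) | R   — eliminate ->
⇔ Q | ~(~(~S | R) | R) | R   — double negation
⇔ Q | (~~(~S | R) & ~R) | R   — De Morgan
⇔ Q | ((~S | R) & ~R) | R   — double negation
⇔ (Q | ~S | R | R) & (Q | ~R | R)   — distribute | over &
⇔ Q | ~S | R   — simplify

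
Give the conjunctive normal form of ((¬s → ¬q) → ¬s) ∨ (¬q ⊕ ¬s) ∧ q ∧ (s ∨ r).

(¬s ∨ ¬q) ∧ (¬s ∨ q)

((¬s → ¬q) → ¬s) ∨ (¬q ⊕ ¬s) ∧ q ∧ (s ∨ r)
≡ ¬(¬s → ¬q) ∨ ¬s ∨ (¬q ⊕ ¬s) ∧ q ∧ (s ∨ r)   [eliminate →]
≡ ¬(¬¬s ∨ ¬q) ∨ ¬s ∨ (¬q ⊕ ¬s) ∧ q ∧ (s ∨ r)   [eliminate →]
≡ ¬(¬¬s ∨ ¬q) ∨ ¬s ∨ (¬q ∨ ¬s) ∧ ¬(¬q ∧ ¬s) ∧ q ∧ (s ∨ r)   [expand ⊕]
≡ ¬¬¬s ∧ ¬¬q ∨ ¬s ∨ (¬q ∨ ¬s) ∧ ¬(¬q ∧ ¬s) ∧ q ∧ (s ∨ r)   [De Morgan]
≡ ¬s ∧ ¬¬q ∨ ¬s ∨ (¬q ∨ ¬s) ∧ ¬(¬q ∧ ¬s) ∧ q ∧ (s ∨ r)   [double negation]
≡ ¬s ∧ q ∨ ¬s ∨ (¬q ∨ ¬s) ∧ ¬(¬q ∧ ¬s) ∧ q ∧ (s ∨ r)   [double negation]
≡ ¬s ∧ q ∨ ¬s ∨ (¬q ∨ ¬s) ∧ (¬¬q ∨ ¬¬s) ∧ q ∧ (s ∨ r)   [De Morgan]
≡ ¬s ∧ q ∨ ¬s ∨ (¬q ∨ ¬s) ∧ (q ∨ ¬¬s) ∧ q ∧ (s ∨ r)   [double negation]
≡ ¬s ∧ q ∨ ¬s ∨ (¬q ∨ ¬s) ∧ (q ∨ s) ∧ q ∧ (s ∨ r)   [double negation]
≡ (¬s ∨ ¬s ∨ ¬q ∨ ¬s) ∧ (¬s ∨ ¬s ∨ q ∨ s) ∧ (¬s ∨ ¬s ∨ q) ∧ (¬s ∨ ¬s ∨ s ∨ r) ∧ (q ∨ ¬s ∨ ¬q ∨ ¬s) ∧ (q ∨ ¬s ∨ q ∨ s) ∧ (q ∨ ¬s ∨ q) ∧ (q ∨ ¬s ∨ s ∨ r)   [distribute ∨ over ∧]
≡ (¬s ∨ ¬q) ∧ (¬s ∨ q)   [simplify]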